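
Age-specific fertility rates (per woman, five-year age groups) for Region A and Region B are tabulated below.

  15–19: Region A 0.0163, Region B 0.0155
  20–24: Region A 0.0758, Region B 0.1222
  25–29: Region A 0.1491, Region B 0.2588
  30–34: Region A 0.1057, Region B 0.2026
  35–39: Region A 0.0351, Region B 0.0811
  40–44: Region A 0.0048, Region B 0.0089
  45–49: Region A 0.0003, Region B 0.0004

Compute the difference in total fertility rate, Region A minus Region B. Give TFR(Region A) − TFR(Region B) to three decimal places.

Region A:
  Sum of ASFRs = 0.0163 + 0.0758 + 0.1491 + 0.1057 + 0.0351 + 0.0048 + 0.0003 = 0.3871
  TFR = 5 × 0.3871 = 1.9355
Region B:
  Sum of ASFRs = 0.0155 + 0.1222 + 0.2588 + 0.2026 + 0.0811 + 0.0089 + 0.0004 = 0.6895
  TFR = 5 × 0.6895 = 3.4475
Difference = 1.9355 − 3.4475 = -1.512

-1.512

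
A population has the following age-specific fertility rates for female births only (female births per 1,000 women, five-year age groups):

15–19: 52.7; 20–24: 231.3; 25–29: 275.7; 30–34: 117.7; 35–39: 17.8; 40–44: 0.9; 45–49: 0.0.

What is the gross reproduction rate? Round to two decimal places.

3.48

Sum of female ASFRs = 52.7 + 231.3 + 275.7 + 117.7 + 17.8 + 0.9 + 0.0 = 696.1
GRR = 5 × 696.1 / 1000 = 3.4805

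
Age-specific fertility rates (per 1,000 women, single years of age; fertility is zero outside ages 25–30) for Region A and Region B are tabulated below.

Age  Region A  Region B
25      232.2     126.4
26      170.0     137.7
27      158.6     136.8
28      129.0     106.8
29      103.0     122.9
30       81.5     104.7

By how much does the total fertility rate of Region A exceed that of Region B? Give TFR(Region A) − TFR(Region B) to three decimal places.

Region A:
  Sum of ASFRs = 232.2 + 170.0 + 158.6 + 129.0 + 103.0 + 81.5 = 874.3
  TFR = 874.3 / 1000 = 0.8743
Region B:
  Sum of ASFRs = 126.4 + 137.7 + 136.8 + 106.8 + 122.9 + 104.7 = 735.3
  TFR = 735.3 / 1000 = 0.7353
Difference = 0.8743 − 0.7353 = 0.139

0.139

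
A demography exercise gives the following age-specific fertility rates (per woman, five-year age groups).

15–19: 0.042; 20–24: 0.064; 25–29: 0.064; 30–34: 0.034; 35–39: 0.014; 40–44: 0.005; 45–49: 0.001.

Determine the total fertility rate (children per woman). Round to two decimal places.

Sum of ASFRs = 0.042 + 0.064 + 0.064 + 0.034 + 0.014 + 0.005 + 0.001 = 0.224
TFR = 5 × 0.224 = 1.12

1.12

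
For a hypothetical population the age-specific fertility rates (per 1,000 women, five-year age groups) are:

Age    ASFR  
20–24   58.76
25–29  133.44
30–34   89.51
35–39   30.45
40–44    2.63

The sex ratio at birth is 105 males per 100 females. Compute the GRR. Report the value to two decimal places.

Proportion female at birth = 100 / (100 + 105) = 0.48780.
Sum of ASFRs = 58.76 + 133.44 + 89.51 + 30.45 + 2.63 = 314.79
TFR = 5 × 314.79 / 1000 = 1.57395
GRR = 0.48780 × 1.57395 = 0.76777

0.77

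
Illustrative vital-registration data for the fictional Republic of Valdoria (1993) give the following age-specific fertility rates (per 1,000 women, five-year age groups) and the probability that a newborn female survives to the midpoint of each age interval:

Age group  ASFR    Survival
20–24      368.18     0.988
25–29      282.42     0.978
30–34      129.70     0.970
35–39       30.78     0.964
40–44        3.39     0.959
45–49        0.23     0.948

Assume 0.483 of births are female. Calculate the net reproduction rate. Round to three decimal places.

1.929

Proportion female at birth = 0.483.
Per-age-group product (5 × ASFR × survival probability):
  20–24: 5 × 368.18/1000 × 0.988 = 1.81881
  25–29: 5 × 282.42/1000 × 0.978 = 1.38103
  30–34: 5 × 129.70/1000 × 0.970 = 0.62905
  35–39: 5 × 30.78/1000 × 0.964 = 0.14836
  40–44: 5 × 3.39/1000 × 0.959 = 0.01626
  45–49: 5 × 0.23/1000 × 0.948 = 0.00109
Sum = 3.99460
NRR = 0.483 × 3.99460 = 1.92939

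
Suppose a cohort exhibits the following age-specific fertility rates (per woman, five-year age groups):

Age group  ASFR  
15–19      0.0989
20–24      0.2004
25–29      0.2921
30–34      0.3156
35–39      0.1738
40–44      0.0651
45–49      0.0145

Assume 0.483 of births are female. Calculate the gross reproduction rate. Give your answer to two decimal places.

Proportion female at birth = 0.483.
Sum of ASFRs = 0.0989 + 0.2004 + 0.2921 + 0.3156 + 0.1738 + 0.0651 + 0.0145 = 1.1604
TFR = 5 × 1.1604 = 5.802
GRR = 0.483 × 5.802 = 2.80237

2.80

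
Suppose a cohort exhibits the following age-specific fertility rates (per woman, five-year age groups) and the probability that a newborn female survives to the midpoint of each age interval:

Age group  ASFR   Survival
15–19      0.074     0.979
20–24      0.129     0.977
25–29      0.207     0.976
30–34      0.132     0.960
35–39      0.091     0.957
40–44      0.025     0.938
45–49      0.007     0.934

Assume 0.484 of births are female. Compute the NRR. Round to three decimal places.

1.559

Proportion female at birth = 0.484.
Weighting each age-specific rate by interval width and survival:
  15–19: 5 × 0.074 × 0.979 = 0.36223
  20–24: 5 × 0.129 × 0.977 = 0.63017
  25–29: 5 × 0.207 × 0.976 = 1.01016
  30–34: 5 × 0.132 × 0.960 = 0.63360
  35–39: 5 × 0.091 × 0.957 = 0.43544
  40–44: 5 × 0.025 × 0.938 = 0.11725
  45–49: 5 × 0.007 × 0.934 = 0.03269
Sum = 3.22154
NRR = 0.484 × 3.22154 = 1.55923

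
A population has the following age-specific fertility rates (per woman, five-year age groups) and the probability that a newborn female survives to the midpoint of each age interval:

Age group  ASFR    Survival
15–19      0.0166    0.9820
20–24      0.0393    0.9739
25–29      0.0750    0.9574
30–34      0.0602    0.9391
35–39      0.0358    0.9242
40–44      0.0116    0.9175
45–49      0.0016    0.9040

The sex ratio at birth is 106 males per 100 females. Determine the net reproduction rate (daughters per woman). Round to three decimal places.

0.554

Proportion female at birth = 100 / (100 + 106) = 0.48544.
Per-age-group product (5 × ASFR × survival probability):
  15–19: 5 × 0.0166 × 0.9820 = 0.08151
  20–24: 5 × 0.0393 × 0.9739 = 0.19137
  25–29: 5 × 0.0750 × 0.9574 = 0.35903
  30–34: 5 × 0.0602 × 0.9391 = 0.28267
  35–39: 5 × 0.0358 × 0.9242 = 0.16543
  40–44: 5 × 0.0116 × 0.9175 = 0.05322
  45–49: 5 × 0.0016 × 0.9040 = 0.00723
Sum = 1.14046
NRR = 0.48544 × 1.14046 = 0.55362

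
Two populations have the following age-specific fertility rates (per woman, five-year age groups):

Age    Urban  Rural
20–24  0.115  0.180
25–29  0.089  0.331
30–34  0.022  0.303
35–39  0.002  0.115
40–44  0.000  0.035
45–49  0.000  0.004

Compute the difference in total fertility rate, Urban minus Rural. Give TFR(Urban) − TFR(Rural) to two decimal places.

Urban:
  Sum of ASFRs = 0.115 + 0.089 + 0.022 + 0.002 + 0.000 + 0.000 = 0.228
  TFR = 5 × 0.228 = 1.14
Rural:
  Sum of ASFRs = 0.180 + 0.331 + 0.303 + 0.115 + 0.035 + 0.004 = 0.968
  TFR = 5 × 0.968 = 4.84
Difference = 1.14 − 4.84 = -3.7

-3.70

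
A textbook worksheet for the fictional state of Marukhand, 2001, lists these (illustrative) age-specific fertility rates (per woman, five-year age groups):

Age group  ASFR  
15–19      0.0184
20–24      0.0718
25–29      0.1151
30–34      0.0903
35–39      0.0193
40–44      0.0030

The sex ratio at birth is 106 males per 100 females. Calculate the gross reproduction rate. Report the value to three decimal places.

Proportion female at birth = 100 / (100 + 106) = 0.48544.
Sum of ASFRs = 0.0184 + 0.0718 + 0.1151 + 0.0903 + 0.0193 + 0.0030 = 0.3179
TFR = 5 × 0.3179 = 1.5895
GRR = 0.48544 × 1.5895 = 0.77161

0.772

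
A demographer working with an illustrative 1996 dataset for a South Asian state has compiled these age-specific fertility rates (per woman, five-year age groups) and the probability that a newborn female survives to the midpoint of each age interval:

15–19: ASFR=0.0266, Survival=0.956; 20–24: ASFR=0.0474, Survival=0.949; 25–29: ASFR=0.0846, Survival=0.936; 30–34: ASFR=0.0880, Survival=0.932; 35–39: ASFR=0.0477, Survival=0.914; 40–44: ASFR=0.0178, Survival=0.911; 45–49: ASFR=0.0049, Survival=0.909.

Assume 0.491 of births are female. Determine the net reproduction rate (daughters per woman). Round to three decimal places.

Proportion female at birth = 0.491.
Weighting each age-specific rate by interval width and survival:
  15–19: 5 × 0.0266 × 0.956 = 0.12715
  20–24: 5 × 0.0474 × 0.949 = 0.22491
  25–29: 5 × 0.0846 × 0.936 = 0.39593
  30–34: 5 × 0.0880 × 0.932 = 0.41008
  35–39: 5 × 0.0477 × 0.914 = 0.21799
  40–44: 5 × 0.0178 × 0.911 = 0.08108
  45–49: 5 × 0.0049 × 0.909 = 0.02227
Sum = 1.47941
NRR = 0.491 × 1.47941 = 0.72639

0.726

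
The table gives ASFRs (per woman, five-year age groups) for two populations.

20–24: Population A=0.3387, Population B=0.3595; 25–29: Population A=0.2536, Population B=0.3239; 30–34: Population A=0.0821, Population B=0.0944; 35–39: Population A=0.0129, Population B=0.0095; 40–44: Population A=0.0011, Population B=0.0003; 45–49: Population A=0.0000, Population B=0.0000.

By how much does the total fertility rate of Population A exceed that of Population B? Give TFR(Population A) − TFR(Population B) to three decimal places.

Population A:
  Sum of ASFRs = 0.3387 + 0.2536 + 0.0821 + 0.0129 + 0.0011 + 0.0000 = 0.6884
  TFR = 5 × 0.6884 = 3.442
Population B:
  Sum of ASFRs = 0.3595 + 0.3239 + 0.0944 + 0.0095 + 0.0003 + 0.0000 = 0.7876
  TFR = 5 × 0.7876 = 3.938
Difference = 3.442 − 3.938 = -0.496

-0.496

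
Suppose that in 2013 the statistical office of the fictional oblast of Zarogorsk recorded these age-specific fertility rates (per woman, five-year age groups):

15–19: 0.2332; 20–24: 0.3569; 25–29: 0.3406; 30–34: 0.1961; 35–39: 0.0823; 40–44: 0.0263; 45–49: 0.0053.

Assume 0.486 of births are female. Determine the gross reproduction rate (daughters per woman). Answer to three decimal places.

Proportion female at birth = 0.486.
Sum of ASFRs = 0.2332 + 0.3569 + 0.3406 + 0.1961 + 0.0823 + 0.0263 + 0.0053 = 1.2407
TFR = 5 × 1.2407 = 6.2035
GRR = 0.486 × 6.2035 = 3.01490

3.015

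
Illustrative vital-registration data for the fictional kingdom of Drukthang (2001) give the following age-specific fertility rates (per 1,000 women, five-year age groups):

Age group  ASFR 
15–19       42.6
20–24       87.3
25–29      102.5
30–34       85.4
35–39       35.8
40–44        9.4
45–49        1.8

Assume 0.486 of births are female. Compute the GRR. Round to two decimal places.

0.89

Proportion female at birth = 0.486.
Sum of ASFRs = 42.6 + 87.3 + 102.5 + 85.4 + 35.8 + 9.4 + 1.8 = 364.8
TFR = 5 × 364.8 / 1000 = 1.824
GRR = 0.486 × 1.824 = 0.88646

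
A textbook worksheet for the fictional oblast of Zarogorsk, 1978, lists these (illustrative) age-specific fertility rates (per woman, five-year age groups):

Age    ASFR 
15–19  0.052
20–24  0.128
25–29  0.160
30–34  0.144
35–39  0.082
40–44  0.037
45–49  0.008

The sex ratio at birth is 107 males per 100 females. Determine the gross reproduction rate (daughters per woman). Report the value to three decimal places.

Proportion female at birth = 100 / (100 + 107) = 0.48309.
Sum of ASFRs = 0.052 + 0.128 + 0.160 + 0.144 + 0.082 + 0.037 + 0.008 = 0.611
TFR = 5 × 0.611 = 3.055
GRR = 0.48309 × 3.055 = 1.47584

1.476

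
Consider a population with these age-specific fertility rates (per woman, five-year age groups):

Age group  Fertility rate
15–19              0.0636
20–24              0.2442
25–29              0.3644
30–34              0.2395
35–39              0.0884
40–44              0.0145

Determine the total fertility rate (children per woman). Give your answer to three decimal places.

Sum of ASFRs = 0.0636 + 0.2442 + 0.3644 + 0.2395 + 0.0884 + 0.0145 = 1.0146
TFR = 5 × 1.0146 = 5.073

5.073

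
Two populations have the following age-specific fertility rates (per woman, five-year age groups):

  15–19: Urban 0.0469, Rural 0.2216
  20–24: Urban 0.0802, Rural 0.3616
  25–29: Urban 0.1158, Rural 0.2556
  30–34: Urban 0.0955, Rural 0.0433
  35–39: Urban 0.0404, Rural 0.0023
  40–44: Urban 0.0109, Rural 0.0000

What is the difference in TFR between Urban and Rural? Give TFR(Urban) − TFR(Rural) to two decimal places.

-2.47

Urban:
  Sum of ASFRs = 0.0469 + 0.0802 + 0.1158 + 0.0955 + 0.0404 + 0.0109 = 0.3897
  TFR = 5 × 0.3897 = 1.9485
Rural:
  Sum of ASFRs = 0.2216 + 0.3616 + 0.2556 + 0.0433 + 0.0023 + 0.0000 = 0.8844
  TFR = 5 × 0.8844 = 4.422
Difference = 1.9485 − 4.422 = -2.4735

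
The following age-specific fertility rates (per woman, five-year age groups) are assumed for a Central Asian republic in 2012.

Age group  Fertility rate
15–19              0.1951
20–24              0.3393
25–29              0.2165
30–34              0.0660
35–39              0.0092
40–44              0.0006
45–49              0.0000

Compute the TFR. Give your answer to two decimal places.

4.13

Sum of ASFRs = 0.1951 + 0.3393 + 0.2165 + 0.0660 + 0.0092 + 0.0006 + 0.0000 = 0.8267
TFR = 5 × 0.8267 = 4.1335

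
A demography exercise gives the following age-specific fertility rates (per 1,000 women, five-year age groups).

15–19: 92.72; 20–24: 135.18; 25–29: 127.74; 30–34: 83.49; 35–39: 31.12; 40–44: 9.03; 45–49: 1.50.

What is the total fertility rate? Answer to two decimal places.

2.40

Sum of ASFRs = 92.72 + 135.18 + 127.74 + 83.49 + 31.12 + 9.03 + 1.50 = 480.78
TFR = 5 × 480.78 / 1000 = 2.4039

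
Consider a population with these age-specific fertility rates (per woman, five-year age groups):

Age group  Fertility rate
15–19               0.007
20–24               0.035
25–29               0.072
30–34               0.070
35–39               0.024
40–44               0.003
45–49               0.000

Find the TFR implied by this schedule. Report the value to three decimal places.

1.055

Sum of ASFRs = 0.007 + 0.035 + 0.072 + 0.070 + 0.024 + 0.003 + 0.000 = 0.211
TFR = 5 × 0.211 = 1.055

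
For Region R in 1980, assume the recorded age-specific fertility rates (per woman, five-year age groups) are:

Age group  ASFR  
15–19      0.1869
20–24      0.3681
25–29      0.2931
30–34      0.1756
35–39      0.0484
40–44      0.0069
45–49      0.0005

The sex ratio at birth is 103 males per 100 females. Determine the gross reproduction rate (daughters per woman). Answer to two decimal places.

Proportion female at birth = 100 / (100 + 103) = 0.49261.
Sum of ASFRs = 0.1869 + 0.3681 + 0.2931 + 0.1756 + 0.0484 + 0.0069 + 0.0005 = 1.0795
TFR = 5 × 1.0795 = 5.3975
GRR = 0.49261 × 5.3975 = 2.65886

2.66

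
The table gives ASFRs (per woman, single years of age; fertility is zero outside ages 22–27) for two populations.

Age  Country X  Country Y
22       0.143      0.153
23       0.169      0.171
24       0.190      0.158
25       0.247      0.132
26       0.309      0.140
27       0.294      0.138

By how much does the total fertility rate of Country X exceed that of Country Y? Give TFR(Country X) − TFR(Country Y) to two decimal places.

Country X:
  Sum of ASFRs = 0.143 + 0.169 + 0.190 + 0.247 + 0.309 + 0.294 = 1.352
  TFR = 1.352
Country Y:
  Sum of ASFRs = 0.153 + 0.171 + 0.158 + 0.132 + 0.140 + 0.138 = 0.892
  TFR = 0.892
Difference = 1.352 − 0.892 = 0.46

0.46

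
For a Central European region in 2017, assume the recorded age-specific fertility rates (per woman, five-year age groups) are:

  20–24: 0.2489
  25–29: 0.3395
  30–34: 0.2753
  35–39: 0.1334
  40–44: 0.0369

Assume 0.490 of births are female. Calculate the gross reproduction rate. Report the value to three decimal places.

2.533

Proportion female at birth = 0.490.
Sum of ASFRs = 0.2489 + 0.3395 + 0.2753 + 0.1334 + 0.0369 = 1.0340
TFR = 5 × 1.0340 = 5.17
GRR = 0.490 × 5.17 = 2.53330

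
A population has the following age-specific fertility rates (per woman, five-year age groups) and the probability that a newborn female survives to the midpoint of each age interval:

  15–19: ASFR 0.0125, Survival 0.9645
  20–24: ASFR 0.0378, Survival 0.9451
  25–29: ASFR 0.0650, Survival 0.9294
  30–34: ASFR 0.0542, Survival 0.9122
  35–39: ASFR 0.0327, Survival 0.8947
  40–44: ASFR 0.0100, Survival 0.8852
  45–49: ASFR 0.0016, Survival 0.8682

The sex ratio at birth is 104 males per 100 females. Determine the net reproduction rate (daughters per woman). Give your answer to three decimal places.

Proportion female at birth = 100 / (100 + 104) = 0.49020.
Per-age-group product (5 × ASFR × survival probability):
  15–19: 5 × 0.0125 × 0.9645 = 0.06028
  20–24: 5 × 0.0378 × 0.9451 = 0.17862
  25–29: 5 × 0.0650 × 0.9294 = 0.30206
  30–34: 5 × 0.0542 × 0.9122 = 0.24721
  35–39: 5 × 0.0327 × 0.8947 = 0.14628
  40–44: 5 × 0.0100 × 0.8852 = 0.04426
  45–49: 5 × 0.0016 × 0.8682 = 0.00695
Sum = 0.98566
NRR = 0.49020 × 0.98566 = 0.48317

0.483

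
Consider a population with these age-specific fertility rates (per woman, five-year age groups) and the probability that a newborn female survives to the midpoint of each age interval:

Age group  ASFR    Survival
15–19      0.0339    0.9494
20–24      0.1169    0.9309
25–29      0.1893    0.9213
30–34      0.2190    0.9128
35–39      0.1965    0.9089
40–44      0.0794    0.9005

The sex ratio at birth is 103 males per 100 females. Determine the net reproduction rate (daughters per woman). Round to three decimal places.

Proportion female at birth = 100 / (100 + 103) = 0.49261.
Each age group contributes 5 × ASFR × survival:
  15–19: 5 × 0.0339 × 0.9494 = 0.16092
  20–24: 5 × 0.1169 × 0.9309 = 0.54411
  25–29: 5 × 0.1893 × 0.9213 = 0.87201
  30–34: 5 × 0.2190 × 0.9128 = 0.99952
  35–39: 5 × 0.1965 × 0.9089 = 0.89299
  40–44: 5 × 0.0794 × 0.9005 = 0.35750
Sum = 3.82705
NRR = 0.49261 × 3.82705 = 1.88524
With NRR above 1 the population is above replacement fertility.

1.885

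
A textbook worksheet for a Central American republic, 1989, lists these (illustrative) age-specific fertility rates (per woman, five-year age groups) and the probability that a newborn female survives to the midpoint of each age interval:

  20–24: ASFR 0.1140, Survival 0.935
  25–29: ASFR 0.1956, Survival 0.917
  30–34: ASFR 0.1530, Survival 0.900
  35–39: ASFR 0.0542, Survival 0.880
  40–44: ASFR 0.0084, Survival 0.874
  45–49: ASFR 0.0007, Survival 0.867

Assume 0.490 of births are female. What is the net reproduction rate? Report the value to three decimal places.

Proportion female at birth = 0.490.
Weighting each age-specific rate by interval width and survival:
  20–24: 5 × 0.1140 × 0.935 = 0.53295
  25–29: 5 × 0.1956 × 0.917 = 0.89683
  30–34: 5 × 0.1530 × 0.900 = 0.68850
  35–39: 5 × 0.0542 × 0.880 = 0.23848
  40–44: 5 × 0.0084 × 0.874 = 0.03671
  45–49: 5 × 0.0007 × 0.867 = 0.00303
Sum = 2.39650
NRR = 0.490 × 2.39650 = 1.17429
An NRR exceeding 1 indicates intrinsic growth under these rates.

1.174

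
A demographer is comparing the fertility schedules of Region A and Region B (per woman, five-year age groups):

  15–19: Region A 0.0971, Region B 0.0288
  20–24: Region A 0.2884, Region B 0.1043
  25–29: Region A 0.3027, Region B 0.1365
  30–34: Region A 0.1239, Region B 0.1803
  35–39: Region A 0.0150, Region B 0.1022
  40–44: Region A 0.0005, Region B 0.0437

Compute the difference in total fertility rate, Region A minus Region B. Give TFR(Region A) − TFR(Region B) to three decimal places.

Region A:
  Sum of ASFRs = 0.0971 + 0.2884 + 0.3027 + 0.1239 + 0.0150 + 0.0005 = 0.8276
  TFR = 5 × 0.8276 = 4.138
Region B:
  Sum of ASFRs = 0.0288 + 0.1043 + 0.1365 + 0.1803 + 0.1022 + 0.0437 = 0.5958
  TFR = 5 × 0.5958 = 2.979
Difference = 4.138 − 2.979 = 1.159

1.159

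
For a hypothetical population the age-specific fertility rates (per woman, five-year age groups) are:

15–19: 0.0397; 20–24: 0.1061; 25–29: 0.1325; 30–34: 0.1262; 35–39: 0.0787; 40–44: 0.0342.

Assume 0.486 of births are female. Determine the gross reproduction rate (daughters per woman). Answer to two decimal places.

1.26

Proportion female at birth = 0.486.
Sum of ASFRs = 0.0397 + 0.1061 + 0.1325 + 0.1262 + 0.0787 + 0.0342 = 0.5174
TFR = 5 × 0.5174 = 2.587
GRR = 0.486 × 2.587 = 1.25728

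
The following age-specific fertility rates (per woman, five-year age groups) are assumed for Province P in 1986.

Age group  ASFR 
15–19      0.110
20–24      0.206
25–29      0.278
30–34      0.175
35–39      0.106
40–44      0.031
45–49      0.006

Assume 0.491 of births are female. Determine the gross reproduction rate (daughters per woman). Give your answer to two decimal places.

Proportion female at birth = 0.491.
Sum of ASFRs = 0.110 + 0.206 + 0.278 + 0.175 + 0.106 + 0.031 + 0.006 = 0.912
TFR = 5 × 0.912 = 4.56
GRR = 0.491 × 4.56 = 2.23896

2.24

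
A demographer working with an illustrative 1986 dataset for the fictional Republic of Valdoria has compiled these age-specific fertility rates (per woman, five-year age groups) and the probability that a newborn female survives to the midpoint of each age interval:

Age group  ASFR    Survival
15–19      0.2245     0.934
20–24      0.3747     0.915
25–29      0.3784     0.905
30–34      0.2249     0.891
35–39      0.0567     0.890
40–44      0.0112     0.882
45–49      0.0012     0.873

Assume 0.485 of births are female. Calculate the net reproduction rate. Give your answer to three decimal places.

2.805

Proportion female at birth = 0.485.
Survival-weighted fertility by age (5·fₓ·Sₓ):
  15–19: 5 × 0.2245 × 0.934 = 1.04842
  20–24: 5 × 0.3747 × 0.915 = 1.71425
  25–29: 5 × 0.3784 × 0.905 = 1.71226
  30–34: 5 × 0.2249 × 0.891 = 1.00193
  35–39: 5 × 0.0567 × 0.890 = 0.25232
  40–44: 5 × 0.0112 × 0.882 = 0.04939
  45–49: 5 × 0.0012 × 0.873 = 0.00524
Sum = 5.78381
NRR = 0.485 × 5.78381 = 2.80515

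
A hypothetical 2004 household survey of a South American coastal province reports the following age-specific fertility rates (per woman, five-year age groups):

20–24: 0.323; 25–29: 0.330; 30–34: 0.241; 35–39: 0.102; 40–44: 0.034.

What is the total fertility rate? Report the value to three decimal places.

5.150

Sum of ASFRs = 0.323 + 0.330 + 0.241 + 0.102 + 0.034 = 1.030
TFR = 5 × 1.030 = 5.15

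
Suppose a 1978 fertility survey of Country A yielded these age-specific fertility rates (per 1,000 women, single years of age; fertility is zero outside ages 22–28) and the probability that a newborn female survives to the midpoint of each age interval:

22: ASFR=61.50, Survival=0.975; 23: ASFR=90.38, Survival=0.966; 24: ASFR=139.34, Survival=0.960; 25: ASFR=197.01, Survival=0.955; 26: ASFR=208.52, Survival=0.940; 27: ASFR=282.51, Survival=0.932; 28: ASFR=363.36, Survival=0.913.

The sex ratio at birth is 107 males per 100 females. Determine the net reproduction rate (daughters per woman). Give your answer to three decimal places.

0.609

Proportion female at birth = 100 / (100 + 107) = 0.48309.
Each age group contributes 1 × ASFR × survival:
  22: 1 × 61.50/1000 × 0.975 = 0.05996
  23: 1 × 90.38/1000 × 0.966 = 0.08731
  24: 1 × 139.34/1000 × 0.960 = 0.13377
  25: 1 × 197.01/1000 × 0.955 = 0.18814
  26: 1 × 208.52/1000 × 0.940 = 0.19601
  27: 1 × 282.51/1000 × 0.932 = 0.26330
  28: 1 × 363.36/1000 × 0.913 = 0.33175
Sum = 1.26024
NRR = 0.48309 × 1.26024 = 0.60881
An NRR under 1 implies long-run decline under these rates.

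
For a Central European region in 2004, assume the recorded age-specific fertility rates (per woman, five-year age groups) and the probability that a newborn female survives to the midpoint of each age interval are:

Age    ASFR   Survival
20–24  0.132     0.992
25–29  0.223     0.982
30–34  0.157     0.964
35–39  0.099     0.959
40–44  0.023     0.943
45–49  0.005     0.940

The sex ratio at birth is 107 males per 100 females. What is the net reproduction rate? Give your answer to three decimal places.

1.504

Proportion female at birth = 100 / (100 + 107) = 0.48309.
Each age group contributes 5 × ASFR × survival:
  20–24: 5 × 0.132 × 0.992 = 0.65472
  25–29: 5 × 0.223 × 0.982 = 1.09493
  30–34: 5 × 0.157 × 0.964 = 0.75674
  35–39: 5 × 0.099 × 0.959 = 0.47471
  40–44: 5 × 0.023 × 0.943 = 0.10845
  45–49: 5 × 0.005 × 0.940 = 0.02350
Sum = 3.11305
NRR = 0.48309 × 3.11305 = 1.50388
An NRR exceeding 1 indicates intrinsic growth under these rates.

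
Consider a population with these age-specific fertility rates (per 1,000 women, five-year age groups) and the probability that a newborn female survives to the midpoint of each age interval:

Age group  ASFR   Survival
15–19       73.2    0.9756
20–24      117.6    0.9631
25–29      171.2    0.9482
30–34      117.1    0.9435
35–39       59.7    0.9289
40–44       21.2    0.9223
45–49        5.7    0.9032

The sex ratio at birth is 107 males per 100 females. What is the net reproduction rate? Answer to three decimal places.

Proportion female at birth = 100 / (100 + 107) = 0.48309.
Per-age-group product (5 × ASFR × survival probability):
  15–19: 5 × 73.2/1000 × 0.9756 = 0.35707
  20–24: 5 × 117.6/1000 × 0.9631 = 0.56630
  25–29: 5 × 171.2/1000 × 0.9482 = 0.81166
  30–34: 5 × 117.1/1000 × 0.9435 = 0.55242
  35–39: 5 × 59.7/1000 × 0.9289 = 0.27728
  40–44: 5 × 21.2/1000 × 0.9223 = 0.09776
  45–49: 5 × 5.7/1000 × 0.9032 = 0.02574
Sum = 2.68823
NRR = 0.48309 × 2.68823 = 1.29866
NRR > 1, so each generation more than replaces itself.

1.299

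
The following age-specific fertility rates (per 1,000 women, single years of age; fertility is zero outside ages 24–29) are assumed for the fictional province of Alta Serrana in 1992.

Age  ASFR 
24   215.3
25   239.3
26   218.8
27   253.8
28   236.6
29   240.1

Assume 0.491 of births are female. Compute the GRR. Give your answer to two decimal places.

0.69

Proportion female at birth = 0.491.
Sum of ASFRs = 215.3 + 239.3 + 218.8 + 253.8 + 236.6 + 240.1 = 1403.9
TFR = 1403.9 / 1000 = 1.4039
GRR = 0.491 × 1.4039 = 0.68931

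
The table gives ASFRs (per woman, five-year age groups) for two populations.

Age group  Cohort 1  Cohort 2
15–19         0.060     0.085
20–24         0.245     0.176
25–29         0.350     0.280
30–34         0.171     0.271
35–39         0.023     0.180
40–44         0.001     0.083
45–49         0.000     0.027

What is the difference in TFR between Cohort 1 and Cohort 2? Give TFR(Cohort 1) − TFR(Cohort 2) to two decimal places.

Cohort 1:
  Sum of ASFRs = 0.060 + 0.245 + 0.350 + 0.171 + 0.023 + 0.001 + 0.000 = 0.850
  TFR = 5 × 0.850 = 4.25
Cohort 2:
  Sum of ASFRs = 0.085 + 0.176 + 0.280 + 0.271 + 0.180 + 0.083 + 0.027 = 1.102
  TFR = 5 × 1.102 = 5.51
Difference = 4.25 − 5.51 = -1.26

-1.26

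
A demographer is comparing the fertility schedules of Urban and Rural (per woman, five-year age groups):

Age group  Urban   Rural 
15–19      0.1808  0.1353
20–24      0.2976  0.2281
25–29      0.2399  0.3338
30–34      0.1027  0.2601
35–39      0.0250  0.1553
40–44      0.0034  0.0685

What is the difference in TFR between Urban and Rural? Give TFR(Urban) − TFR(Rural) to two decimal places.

Urban:
  Sum of ASFRs = 0.1808 + 0.2976 + 0.2399 + 0.1027 + 0.0250 + 0.0034 = 0.8494
  TFR = 5 × 0.8494 = 4.247
Rural:
  Sum of ASFRs = 0.1353 + 0.2281 + 0.3338 + 0.2601 + 0.1553 + 0.0685 = 1.1811
  TFR = 5 × 1.1811 = 5.9055
Difference = 4.247 − 5.9055 = -1.6585

-1.66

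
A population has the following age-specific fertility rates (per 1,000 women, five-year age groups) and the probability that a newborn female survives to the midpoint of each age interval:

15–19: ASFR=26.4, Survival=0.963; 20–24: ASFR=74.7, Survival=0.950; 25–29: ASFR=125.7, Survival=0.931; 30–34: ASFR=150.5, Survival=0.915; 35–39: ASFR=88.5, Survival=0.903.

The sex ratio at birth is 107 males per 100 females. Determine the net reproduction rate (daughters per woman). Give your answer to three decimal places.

Proportion female at birth = 100 / (100 + 107) = 0.48309.
Weighting each age-specific rate by interval width and survival:
  15–19: 5 × 26.4/1000 × 0.963 = 0.12712
  20–24: 5 × 74.7/1000 × 0.950 = 0.35483
  25–29: 5 × 125.7/1000 × 0.931 = 0.58513
  30–34: 5 × 150.5/1000 × 0.915 = 0.68854
  35–39: 5 × 88.5/1000 × 0.903 = 0.39958
Sum = 2.15520
NRR = 0.48309 × 2.15520 = 1.04116

1.041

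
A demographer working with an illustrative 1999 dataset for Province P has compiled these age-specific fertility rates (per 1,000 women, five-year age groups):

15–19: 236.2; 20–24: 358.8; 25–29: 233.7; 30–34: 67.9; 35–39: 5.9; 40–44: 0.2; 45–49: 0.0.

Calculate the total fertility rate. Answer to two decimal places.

4.51

Sum of ASFRs = 236.2 + 358.8 + 233.7 + 67.9 + 5.9 + 0.2 + 0.0 = 902.7
TFR = 5 × 902.7 / 1000 = 4.5135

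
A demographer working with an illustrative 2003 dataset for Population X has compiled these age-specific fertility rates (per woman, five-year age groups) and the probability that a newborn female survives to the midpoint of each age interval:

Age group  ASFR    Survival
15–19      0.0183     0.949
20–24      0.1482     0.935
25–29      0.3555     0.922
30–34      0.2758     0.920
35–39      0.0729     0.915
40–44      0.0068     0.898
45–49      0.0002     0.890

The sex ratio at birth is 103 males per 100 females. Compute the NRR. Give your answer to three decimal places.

Proportion female at birth = 100 / (100 + 103) = 0.49261.
Each age group contributes 5 × ASFR × survival:
  15–19: 5 × 0.0183 × 0.949 = 0.08683
  20–24: 5 × 0.1482 × 0.935 = 0.69284
  25–29: 5 × 0.3555 × 0.922 = 1.63886
  30–34: 5 × 0.2758 × 0.920 = 1.26868
  35–39: 5 × 0.0729 × 0.915 = 0.33352
  40–44: 5 × 0.0068 × 0.898 = 0.03053
  45–49: 5 × 0.0002 × 0.890 = 0.00089
Sum = 4.05215
NRR = 0.49261 × 4.05215 = 1.99613

1.996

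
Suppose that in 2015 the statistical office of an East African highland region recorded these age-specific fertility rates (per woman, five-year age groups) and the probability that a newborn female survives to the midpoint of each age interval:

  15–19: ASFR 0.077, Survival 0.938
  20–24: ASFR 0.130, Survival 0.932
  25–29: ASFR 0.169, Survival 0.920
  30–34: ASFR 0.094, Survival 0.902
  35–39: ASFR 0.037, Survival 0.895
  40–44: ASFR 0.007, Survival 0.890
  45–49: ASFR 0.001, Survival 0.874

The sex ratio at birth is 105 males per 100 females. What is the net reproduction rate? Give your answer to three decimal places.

1.156

Proportion female at birth = 100 / (100 + 105) = 0.48780.
Per-age-group product (5 × ASFR × survival probability):
  15–19: 5 × 0.077 × 0.938 = 0.36113
  20–24: 5 × 0.130 × 0.932 = 0.60580
  25–29: 5 × 0.169 × 0.920 = 0.77740
  30–34: 5 × 0.094 × 0.902 = 0.42394
  35–39: 5 × 0.037 × 0.895 = 0.16558
  40–44: 5 × 0.007 × 0.890 = 0.03115
  45–49: 5 × 0.001 × 0.874 = 0.00437
Sum = 2.36937
NRR = 0.48780 × 2.36937 = 1.15578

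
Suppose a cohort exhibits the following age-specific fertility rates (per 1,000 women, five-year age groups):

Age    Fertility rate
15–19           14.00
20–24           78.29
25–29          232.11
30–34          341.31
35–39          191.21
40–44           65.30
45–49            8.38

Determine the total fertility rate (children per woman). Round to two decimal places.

4.65

Sum of ASFRs = 14.00 + 78.29 + 232.11 + 341.31 + 191.21 + 65.30 + 8.38 = 930.60
TFR = 5 × 930.60 / 1000 = 4.653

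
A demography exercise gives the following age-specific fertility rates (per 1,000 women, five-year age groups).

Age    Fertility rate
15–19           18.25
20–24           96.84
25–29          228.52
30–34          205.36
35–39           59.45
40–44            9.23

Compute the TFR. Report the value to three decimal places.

Sum of ASFRs = 18.25 + 96.84 + 228.52 + 205.36 + 59.45 + 9.23 = 617.65
TFR = 5 × 617.65 / 1000 = 3.08825

3.088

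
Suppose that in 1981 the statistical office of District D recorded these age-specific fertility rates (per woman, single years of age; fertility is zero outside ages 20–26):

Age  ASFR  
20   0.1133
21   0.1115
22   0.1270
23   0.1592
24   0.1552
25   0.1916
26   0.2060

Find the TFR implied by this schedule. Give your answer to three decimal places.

Sum of ASFRs = 0.1133 + 0.1115 + 0.1270 + 0.1592 + 0.1552 + 0.1916 + 0.2060 = 1.0638
TFR = 1.0638

1.064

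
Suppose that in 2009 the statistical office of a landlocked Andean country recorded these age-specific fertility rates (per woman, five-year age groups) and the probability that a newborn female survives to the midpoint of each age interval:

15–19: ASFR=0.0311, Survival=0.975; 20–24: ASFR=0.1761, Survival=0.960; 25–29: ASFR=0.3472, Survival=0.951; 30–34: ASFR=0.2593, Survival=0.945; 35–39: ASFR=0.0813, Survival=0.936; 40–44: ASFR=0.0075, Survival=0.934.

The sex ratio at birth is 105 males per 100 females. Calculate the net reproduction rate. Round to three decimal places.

Proportion female at birth = 100 / (100 + 105) = 0.48780.
Weighting each age-specific rate by interval width and survival:
  15–19: 5 × 0.0311 × 0.975 = 0.15161
  20–24: 5 × 0.1761 × 0.960 = 0.84528
  25–29: 5 × 0.3472 × 0.951 = 1.65094
  30–34: 5 × 0.2593 × 0.945 = 1.22519
  35–39: 5 × 0.0813 × 0.936 = 0.38048
  40–44: 5 × 0.0075 × 0.934 = 0.03503
Sum = 4.28853
NRR = 0.48780 × 4.28853 = 2.09194

2.092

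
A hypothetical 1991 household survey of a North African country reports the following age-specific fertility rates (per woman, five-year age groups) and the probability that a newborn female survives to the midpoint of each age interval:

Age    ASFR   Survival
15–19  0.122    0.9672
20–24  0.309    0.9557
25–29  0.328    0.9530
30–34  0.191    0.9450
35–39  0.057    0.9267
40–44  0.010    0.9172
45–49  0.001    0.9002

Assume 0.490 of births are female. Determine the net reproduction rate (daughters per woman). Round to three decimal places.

2.375

Proportion female at birth = 0.490.
Per-age-group product (5 × ASFR × survival probability):
  15–19: 5 × 0.122 × 0.9672 = 0.58999
  20–24: 5 × 0.309 × 0.9557 = 1.47656
  25–29: 5 × 0.328 × 0.9530 = 1.56292
  30–34: 5 × 0.191 × 0.9450 = 0.90248
  35–39: 5 × 0.057 × 0.9267 = 0.26411
  40–44: 5 × 0.010 × 0.9172 = 0.04586
  45–49: 5 × 0.001 × 0.9002 = 0.00450
Sum = 4.84642
NRR = 0.490 × 4.84642 = 2.37475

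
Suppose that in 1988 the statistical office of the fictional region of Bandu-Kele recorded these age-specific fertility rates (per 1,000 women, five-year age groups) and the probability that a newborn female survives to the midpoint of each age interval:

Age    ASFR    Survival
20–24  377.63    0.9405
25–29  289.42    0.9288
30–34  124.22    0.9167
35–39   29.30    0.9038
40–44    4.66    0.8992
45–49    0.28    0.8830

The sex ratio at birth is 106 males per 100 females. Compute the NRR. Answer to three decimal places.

1.866

Proportion female at birth = 100 / (100 + 106) = 0.48544.
Per-age-group product (5 × ASFR × survival probability):
  20–24: 5 × 377.63/1000 × 0.9405 = 1.77581
  25–29: 5 × 289.42/1000 × 0.9288 = 1.34407
  30–34: 5 × 124.22/1000 × 0.9167 = 0.56936
  35–39: 5 × 29.30/1000 × 0.9038 = 0.13241
  40–44: 5 × 4.66/1000 × 0.8992 = 0.02095
  45–49: 5 × 0.28/1000 × 0.8830 = 0.00124
Sum = 3.84384
NRR = 0.48544 × 3.84384 = 1.86595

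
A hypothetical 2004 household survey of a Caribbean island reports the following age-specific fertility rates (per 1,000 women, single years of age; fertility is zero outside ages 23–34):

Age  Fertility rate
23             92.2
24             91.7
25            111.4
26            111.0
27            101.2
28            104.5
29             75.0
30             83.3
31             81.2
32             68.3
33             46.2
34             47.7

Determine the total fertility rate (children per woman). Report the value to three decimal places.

Sum of ASFRs = 92.2 + 91.7 + 111.4 + 111.0 + 101.2 + 104.5 + 75.0 + 83.3 + 81.2 + 68.3 + 46.2 + 47.7 = 1013.7
TFR = 1013.7 / 1000 = 1.0137

1.014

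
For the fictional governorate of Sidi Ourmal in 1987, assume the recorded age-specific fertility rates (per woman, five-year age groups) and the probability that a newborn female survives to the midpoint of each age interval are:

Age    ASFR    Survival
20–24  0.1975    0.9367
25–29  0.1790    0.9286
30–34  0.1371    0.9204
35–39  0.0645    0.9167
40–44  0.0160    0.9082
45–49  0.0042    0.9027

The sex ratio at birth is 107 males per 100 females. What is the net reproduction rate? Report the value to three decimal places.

1.340

Proportion female at birth = 100 / (100 + 107) = 0.48309.
Per-age-group product (5 × ASFR × survival probability):
  20–24: 5 × 0.1975 × 0.9367 = 0.92499
  25–29: 5 × 0.1790 × 0.9286 = 0.83110
  30–34: 5 × 0.1371 × 0.9204 = 0.63093
  35–39: 5 × 0.0645 × 0.9167 = 0.29564
  40–44: 5 × 0.0160 × 0.9082 = 0.07266
  45–49: 5 × 0.0042 × 0.9027 = 0.01896
Sum = 2.77428
NRR = 0.48309 × 2.77428 = 1.34023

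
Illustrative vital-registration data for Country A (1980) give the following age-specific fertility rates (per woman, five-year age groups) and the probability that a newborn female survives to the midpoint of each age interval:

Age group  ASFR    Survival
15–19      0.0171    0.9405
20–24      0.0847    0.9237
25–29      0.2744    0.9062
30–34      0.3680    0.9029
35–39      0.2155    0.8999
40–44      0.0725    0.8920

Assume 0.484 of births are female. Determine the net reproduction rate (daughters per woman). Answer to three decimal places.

Proportion female at birth = 0.484.
Per-age-group product (5 × ASFR × survival probability):
  15–19: 5 × 0.0171 × 0.9405 = 0.08041
  20–24: 5 × 0.0847 × 0.9237 = 0.39119
  25–29: 5 × 0.2744 × 0.9062 = 1.24331
  30–34: 5 × 0.3680 × 0.9029 = 1.66134
  35–39: 5 × 0.2155 × 0.8999 = 0.96964
  40–44: 5 × 0.0725 × 0.8920 = 0.32335
Sum = 4.66924
NRR = 0.484 × 4.66924 = 2.25991

2.260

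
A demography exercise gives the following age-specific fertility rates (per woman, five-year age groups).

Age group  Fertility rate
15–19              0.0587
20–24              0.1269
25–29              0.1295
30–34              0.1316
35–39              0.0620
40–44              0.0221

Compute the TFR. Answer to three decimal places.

Sum of ASFRs = 0.0587 + 0.1269 + 0.1295 + 0.1316 + 0.0620 + 0.0221 = 0.5308
TFR = 5 × 0.5308 = 2.654

2.654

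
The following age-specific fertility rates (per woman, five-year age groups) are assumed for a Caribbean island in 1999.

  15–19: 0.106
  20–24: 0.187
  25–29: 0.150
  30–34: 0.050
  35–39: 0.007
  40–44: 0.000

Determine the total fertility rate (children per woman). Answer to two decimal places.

2.50

Sum of ASFRs = 0.106 + 0.187 + 0.150 + 0.050 + 0.007 + 0.000 = 0.500
TFR = 5 × 0.500 = 2.5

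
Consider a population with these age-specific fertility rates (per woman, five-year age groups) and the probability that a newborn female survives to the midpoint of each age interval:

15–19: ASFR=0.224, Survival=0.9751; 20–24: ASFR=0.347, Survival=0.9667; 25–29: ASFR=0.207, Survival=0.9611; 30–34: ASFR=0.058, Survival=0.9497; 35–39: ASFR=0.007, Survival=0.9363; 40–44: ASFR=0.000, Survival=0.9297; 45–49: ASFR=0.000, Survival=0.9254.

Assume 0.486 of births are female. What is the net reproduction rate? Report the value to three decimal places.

1.979

Proportion female at birth = 0.486.
Each age group contributes 5 × ASFR × survival:
  15–19: 5 × 0.224 × 0.9751 = 1.09211
  20–24: 5 × 0.347 × 0.9667 = 1.67722
  25–29: 5 × 0.207 × 0.9611 = 0.99474
  30–34: 5 × 0.058 × 0.9497 = 0.27541
  35–39: 5 × 0.007 × 0.9363 = 0.03277
  40–44: 5 × 0.000 × 0.9297 = 0.00000
  45–49: 5 × 0.000 × 0.9254 = 0.00000
Sum = 4.07225
NRR = 0.486 × 4.07225 = 1.97911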